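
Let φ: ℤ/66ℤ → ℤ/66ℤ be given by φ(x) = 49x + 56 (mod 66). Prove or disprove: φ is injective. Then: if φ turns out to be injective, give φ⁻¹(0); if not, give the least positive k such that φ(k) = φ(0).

If φ(a) = φ(b), then 49a ≡ 49b (mod 66). Because gcd(49, 66) = 1, we may cancel 49 to get a ≡ b (mod 66).
Therefore φ is injective.
We now compute 49⁻¹ mod 66 explicitly. Euclid's algorithm: 66 = 1·49 + 17, 49 = 2·17 + 15, 17 = 1·15 + 2, 15 = 7·2 + 1; back-substituting gives 1 = 31·49 − 23·66, so 49⁻¹ ≡ 31 (mod 66).
Since φ is injective, we find φ⁻¹(0): we need 49x ≡ 0 − 56 ≡ 10 (mod 66). Using 49⁻¹ = 31: x ≡ 31·10 = 310 = 4·66 + 46, so x = 46.
Check: φ(46) = 49·46 + 56 = 2310 = 35·66 + 0 ≡ 0 (mod 66).

46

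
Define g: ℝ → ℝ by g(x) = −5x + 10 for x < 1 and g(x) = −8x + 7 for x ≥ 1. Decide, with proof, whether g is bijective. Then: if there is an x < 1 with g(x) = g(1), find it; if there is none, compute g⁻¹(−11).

9/4

Both pieces are strictly decreasing (slopes −5 and −8), so each is injective on its own interval.
The left piece maps (−∞, 1) onto (5, ∞); the right piece maps [1, ∞) onto (−∞, −1].
The images leave a gap (5 has no preimage), so g is not surjective, hence not bijective.
Because the two images are disjoint, no x < 1 has g(x) = g(1), so we compute g⁻¹(−11): −11 lies in (−∞, −1], so solve −8x + 7 = −11: x = (−11 − 7)/(−8) = 9/4.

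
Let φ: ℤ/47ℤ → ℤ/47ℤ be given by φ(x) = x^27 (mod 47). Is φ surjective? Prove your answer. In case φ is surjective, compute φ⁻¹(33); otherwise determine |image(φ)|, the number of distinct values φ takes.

Since 47 is prime, the nonzero elements of ℤ/47ℤ form a cyclic group of order 46.
As gcd(27, 46) = 1, raising to the 27th power is a bijection on this group: if a^27 ≡ b^27 then (ab^{−1})^27 = 1, and the only element of order dividing gcd(27, 46) = 1 is 1, so a = b.
With φ(0) = 0 this makes φ injective on all of ℤ/47ℤ, hence bijective (finite equal-size domain and codomain). In particular φ is surjective.
Since φ is surjective, we find the preimage of 33. The inverse of x ↦ x^27 on (ℤ/47ℤ)^× is x ↦ x^29, because 27·29 = 783 = 17·46 + 1 ≡ 1 (mod 46) and x^{46} = 1 for x ≠ 0 (Fermat). So φ⁻¹(33) = 33^29 mod 47.
Repeated squaring mod 47: 33^1 ≡ 33, 33^2 ≡ 33² = 1089 ≡ 8, 33^4 ≡ 8² = 64 ≡ 17, 33^8 ≡ 17² = 289 ≡ 7, 33^16 ≡ 7² = 49 ≡ 2. Since 29 = 16 + 8 + 4 + 1, 33^29 ≡ 2·7·17·33: 2·7 = 14, then 14·17 = 238 ≡ 3, then 3·33 = 99 ≡ 5. So 33^29 ≡ 5 (mod 47).
Hence φ⁻¹(33) = 5.

5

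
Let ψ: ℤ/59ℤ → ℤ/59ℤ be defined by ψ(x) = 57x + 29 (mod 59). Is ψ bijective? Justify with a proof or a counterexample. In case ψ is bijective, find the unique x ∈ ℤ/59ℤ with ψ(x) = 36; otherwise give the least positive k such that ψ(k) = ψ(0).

Suppose ψ(x_1) = ψ(x_2) in ℤ/59ℤ. Then 57x_1 + 29 ≡ 57x_2 + 29 (mod 59), hence 57(x_1 − x_2) ≡ 0 (mod 59).
Since gcd(57, 59) = 1, 57 is invertible modulo 59, so x_1 − x_2 ≡ 0 (mod 59), i.e. x_1 = x_2.
We now compute 57⁻¹ mod 59 explicitly. Euclid's algorithm: 59 = 1·57 + 2, 57 = 28·2 + 1; back-substituting gives 1 = 29·57 − 28·59, so 57⁻¹ ≡ 29 (mod 59).
Then y ↦ 29(y − 29) is a two-sided inverse to ψ, so every y ∈ ℤ/59ℤ has a preimage.
Hence ψ is bijective.
Since ψ is bijective, we compute ψ⁻¹(36): solve 57x + 29 ≡ 36 (mod 59), i.e. 57x ≡ 7 (mod 59).
Multiplying by 57⁻¹ = 29 gives x ≡ 29·7 = 203 = 3·59 + 26 ≡ 26 (mod 59).
Check: ψ(26) = 57·26 + 29 = 1511 = 25·59 + 36 ≡ 36 (mod 59).

26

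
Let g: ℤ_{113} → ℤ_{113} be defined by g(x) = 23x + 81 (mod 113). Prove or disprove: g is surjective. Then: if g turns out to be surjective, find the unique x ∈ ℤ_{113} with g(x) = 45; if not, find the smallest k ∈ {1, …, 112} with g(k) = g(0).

23

Recall: g is surjective if every y in the codomain equals g(x) for some x in the domain.
Since gcd(23, 113) = 1, 23 is invertible modulo 113. Euclid's algorithm: 113 = 4·23 + 21, 23 = 1·21 + 2, 21 = 10·2 + 1; back-substituting gives 1 = 59·23 − 12·113, so 23⁻¹ ≡ 59 (mod 113).
Then y ↦ 59(y − 81) is a two-sided inverse to g, so every y ∈ ℤ_{113} has a preimage.
Hence g is surjective.
Since g is surjective, we compute g⁻¹(45): solve 23x + 81 ≡ 45 (mod 113), i.e. 23x ≡ 77 (mod 113).
Multiplying by 23⁻¹ = 59 gives x ≡ 59·77 = 4543 = 40·113 + 23 ≡ 23 (mod 113).
Check: g(23) = 23·23 + 81 = 610 = 5·113 + 45 ≡ 45 (mod 113).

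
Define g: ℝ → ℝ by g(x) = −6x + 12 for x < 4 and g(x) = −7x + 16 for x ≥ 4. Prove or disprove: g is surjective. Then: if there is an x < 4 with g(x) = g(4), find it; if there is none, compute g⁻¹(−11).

23/6

Both pieces are strictly decreasing (slopes −6 and −7), so each is injective on its own interval.
The left piece maps (−∞, 4) onto (−12, ∞); the right piece maps [4, ∞) onto (−∞, −12].
These images together cover ℝ, so g is surjective.
Because the two images are disjoint, no x < 4 has g(x) = g(4), so we compute g⁻¹(−11): −11 lies in (−12, ∞), so solve −6x + 12 = −11: x = (−11 − 12)/(−6) = 23/6.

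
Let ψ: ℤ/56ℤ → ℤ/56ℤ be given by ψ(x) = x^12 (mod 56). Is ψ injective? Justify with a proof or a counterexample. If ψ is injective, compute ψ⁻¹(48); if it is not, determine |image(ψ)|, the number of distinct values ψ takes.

ψ(1) = 1^12 = 1.
ψ(3): Repeated squaring mod 56: 3^1 ≡ 3, 3^2 ≡ 3² = 9, 3^4 ≡ 9² = 81 ≡ 25, 3^8 ≡ 25² = 625 ≡ 9. Since 12 = 8 + 4, 3^12 ≡ 9·25: 9·25 = 225 ≡ 1. So 3^12 ≡ 1 (mod 56).
So ψ(1) = ψ(3) = 1 while 1 ≠ 3, therefore ψ is not injective.
Since ψ is not injective, we determine |image(ψ)|. Computing x^12 mod 56 for each x (by repeated squaring, reducing mod 56 at every step), the values ψ(0), ψ(1), …, ψ(55) are: 0, 1, 8, 1, 8, 1, 8, 49, 8, 1, 8, 1, 8, 1, 0, 1, 8, 1, 8, 1, 8, 49, 8, 1, 8, 1, 8, 1, 0, 1, 8, 1, 8, 1, 8, 49, 8, 1, 8, 1, 8, 1, 0, 1, 8, 1, 8, 1, 8, 49, 8, 1, 8, 1, 8, 1.
The distinct values are {0, 1, 8, 49}; there are 4 of them.

4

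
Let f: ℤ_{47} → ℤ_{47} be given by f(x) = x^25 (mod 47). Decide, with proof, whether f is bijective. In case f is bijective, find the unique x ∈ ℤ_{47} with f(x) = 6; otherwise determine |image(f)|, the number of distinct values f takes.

Since 47 is prime, the nonzero elements of ℤ_{47} form a cyclic group of order 46.
As gcd(25, 46) = 1, raising to the 25th power is a bijection on this group: if x_1^25 ≡ x_2^25 then (x_1x_2^{−1})^25 = 1, and the only element of order dividing gcd(25, 46) = 1 is 1, so x_1 = x_2.
With f(0) = 0 this makes f injective on all of ℤ_{47}, hence bijective (finite equal-size domain and codomain). In particular f is bijective.
Since f is bijective, we find the preimage of 6. The inverse of x ↦ x^25 on (ℤ_{47})^× is x ↦ x^35, because 25·35 = 875 = 19·46 + 1 ≡ 1 (mod 46) and x^{46} = 1 for x ≠ 0 (Fermat). So f⁻¹(6) = 6^35 mod 47.
Repeated squaring mod 47: 6^1 ≡ 6, 6^2 ≡ 6² = 36, 6^4 ≡ 36² = 1296 ≡ 27, 6^8 ≡ 27² = 729 ≡ 24, 6^16 ≡ 24² = 576 ≡ 12, 6^32 ≡ 12² = 144 ≡ 3. Since 35 = 32 + 2 + 1, 6^35 ≡ 3·36·6: 3·36 = 108 ≡ 14, then 14·6 = 84 ≡ 37. So 6^35 ≡ 37 (mod 47).
Hence f⁻¹(6) = 37.

37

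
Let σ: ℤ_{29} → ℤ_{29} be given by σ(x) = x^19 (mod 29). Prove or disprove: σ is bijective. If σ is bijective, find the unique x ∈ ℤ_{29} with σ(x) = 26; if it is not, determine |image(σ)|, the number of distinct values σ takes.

2

Since 29 is prime, the nonzero elements of ℤ_{29} form a cyclic group of order 28.
As gcd(19, 28) = 1, raising to the 19th power is a bijection on this group: if x_1^19 ≡ x_2^19 then (x_1x_2^{−1})^19 = 1, and the only element of order dividing gcd(19, 28) = 1 is 1, so x_1 = x_2.
With σ(0) = 0 this makes σ injective on all of ℤ_{29}, hence bijective (finite equal-size domain and codomain). In particular σ is bijective.
Since σ is bijective, we find the preimage of 26. The inverse of x ↦ x^19 on (ℤ_{29})^× is x ↦ x^3, because 19·3 = 57 = 2·28 + 1 ≡ 1 (mod 28) and x^{28} = 1 for x ≠ 0 (Fermat). So σ⁻¹(26) = 26^3 mod 29.
Repeated squaring mod 29: 26^1 ≡ 26, 26^2 ≡ 26² = 676 ≡ 9. Since 3 = 2 + 1, 26^3 ≡ 9·26: 9·26 = 234 ≡ 2. So 26^3 ≡ 2 (mod 29).
Hence σ⁻¹(26) = 2.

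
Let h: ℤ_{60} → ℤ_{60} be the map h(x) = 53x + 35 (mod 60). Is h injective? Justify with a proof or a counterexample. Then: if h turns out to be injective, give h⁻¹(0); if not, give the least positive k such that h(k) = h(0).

5

Recall that injectivity means: for all u, v in the domain, h(u) = h(v) implies u = v.
If h(u) = h(v), then 53u ≡ 53v (mod 60). Because gcd(53, 60) = 1, we may cancel 53 to get u ≡ v (mod 60).
Hence h is injective.
We now compute 53⁻¹ mod 60 explicitly. Euclid's algorithm: 60 = 1·53 + 7, 53 = 7·7 + 4, 7 = 1·4 + 3, 4 = 1·3 + 1; back-substituting gives 1 = 17·53 − 15·60, so 53⁻¹ ≡ 17 (mod 60).
Since h is injective, we find h⁻¹(0): we need 53x ≡ 0 − 35 ≡ 25 (mod 60). Using 53⁻¹ = 17: x ≡ 17·25 = 425 = 7·60 + 5, so x = 5.
Check: h(5) = 53·5 + 35 = 300 = 5·60 + 0 ≡ 0 (mod 60).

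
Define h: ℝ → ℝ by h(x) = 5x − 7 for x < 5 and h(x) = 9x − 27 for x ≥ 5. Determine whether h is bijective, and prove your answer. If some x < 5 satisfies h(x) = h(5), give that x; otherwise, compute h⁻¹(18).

5

Both pieces are strictly increasing (slopes 5 and 9), so each is injective on its own interval.
The left piece maps (−∞, 5) onto (−∞, 18); the right piece maps [5, ∞) onto [18, ∞).
Since 18 = 18, the images partition ℝ: h is injective and surjective, hence bijective.
Because the two images are disjoint, no x < 5 has h(x) = h(5), so we compute h⁻¹(18): 18 lies in [18, ∞), so solve 9x − 27 = 18: x = (18 + 27)/9 = 5.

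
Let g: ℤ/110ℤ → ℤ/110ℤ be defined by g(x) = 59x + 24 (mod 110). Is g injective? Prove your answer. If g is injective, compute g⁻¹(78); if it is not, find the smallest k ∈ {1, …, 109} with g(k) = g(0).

96

By definition, g is injective if g(x_1) = g(x_2) implies x_1 = x_2.
Suppose g(x_1) = g(x_2) in ℤ/110ℤ. Then 59x_1 + 24 ≡ 59x_2 + 24 (mod 110), thus 59(x_1 − x_2) ≡ 0 (mod 110).
Since gcd(59, 110) = 1, 59 is invertible modulo 110, therefore x_1 − x_2 ≡ 0 (mod 110), i.e. x_1 = x_2.
Hence g is injective.
We now compute 59⁻¹ mod 110 explicitly. Euclid's algorithm: 110 = 1·59 + 51, 59 = 1·51 + 8, 51 = 6·8 + 3, 8 = 2·3 + 2, 3 = 1·2 + 1; back-substituting gives 1 = 69·59 − 37·110, so 59⁻¹ ≡ 69 (mod 110).
Since g is injective, we compute g⁻¹(78): solve 59x + 24 ≡ 78 (mod 110), i.e. 59x ≡ 54 (mod 110).
Multiplying by 59⁻¹ = 69 gives x ≡ 69·54 = 3726 = 33·110 + 96 ≡ 96 (mod 110).
Check: g(96) = 59·96 + 24 = 5688 = 51·110 + 78 ≡ 78 (mod 110).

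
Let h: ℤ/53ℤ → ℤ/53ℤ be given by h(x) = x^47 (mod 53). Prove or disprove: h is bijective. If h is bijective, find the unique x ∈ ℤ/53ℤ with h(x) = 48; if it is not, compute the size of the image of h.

Since 53 is prime, the nonzero elements of ℤ/53ℤ form a cyclic group of order 52.
As gcd(47, 52) = 1, raising to the 47th power is a bijection on this group: if s^47 ≡ t^47 then (st^{−1})^47 = 1, and the only element of order dividing gcd(47, 52) = 1 is 1, so s = t.
With h(0) = 0 this makes h injective on all of ℤ/53ℤ, hence bijective (finite equal-size domain and codomain). In particular h is bijective.
Since h is bijective, we find the preimage of 48. The inverse of x ↦ x^47 on (ℤ/53ℤ)^× is x ↦ x^31, because 47·31 = 1457 = 28·52 + 1 ≡ 1 (mod 52) and x^{52} = 1 for x ≠ 0 (Fermat). So h⁻¹(48) = 48^31 mod 53.
Repeated squaring mod 53: 48^1 ≡ 48, 48^2 ≡ 48² = 2304 ≡ 25, 48^4 ≡ 25² = 625 ≡ 42, 48^8 ≡ 42² = 1764 ≡ 15, 48^16 ≡ 15² = 225 ≡ 13. Since 31 = 16 + 8 + 4 + 2 + 1, 48^31 ≡ 13·15·42·25·48: 13·15 = 195 ≡ 36, then 36·42 = 1512 ≡ 28, then 28·25 = 700 ≡ 11, then 11·48 = 528 ≡ 51. So 48^31 ≡ 51 (mod 53).
Hence h⁻¹(48) = 51.

51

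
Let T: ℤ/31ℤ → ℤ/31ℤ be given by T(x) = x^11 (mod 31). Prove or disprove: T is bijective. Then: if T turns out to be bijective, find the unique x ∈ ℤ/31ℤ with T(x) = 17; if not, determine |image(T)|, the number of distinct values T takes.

Since 31 is prime, the nonzero elements of ℤ/31ℤ form a cyclic group of order 30.
As gcd(11, 30) = 1, raising to the 11th power is a bijection on this group: if s^11 ≡ t^11 then (st^{−1})^11 = 1, and the only element of order dividing gcd(11, 30) = 1 is 1, so s = t.
With T(0) = 0 this makes T injective on all of ℤ/31ℤ, hence bijective (finite equal-size domain and codomain). In particular T is bijective.
Since T is bijective, we find the preimage of 17. The inverse of x ↦ x^11 on (ℤ/31ℤ)^× is x ↦ x^11, because 11·11 = 121 = 4·30 + 1 ≡ 1 (mod 30) and x^{30} = 1 for x ≠ 0 (Fermat). So T⁻¹(17) = 17^11 mod 31.
Repeated squaring mod 31: 17^1 ≡ 17, 17^2 ≡ 17² = 289 ≡ 10, 17^4 ≡ 10² = 100 ≡ 7, 17^8 ≡ 7² = 49 ≡ 18. Since 11 = 8 + 2 + 1, 17^11 ≡ 18·10·17: 18·10 = 180 ≡ 25, then 25·17 = 425 ≡ 22. So 17^11 ≡ 22 (mod 31).
Hence T⁻¹(17) = 22.

22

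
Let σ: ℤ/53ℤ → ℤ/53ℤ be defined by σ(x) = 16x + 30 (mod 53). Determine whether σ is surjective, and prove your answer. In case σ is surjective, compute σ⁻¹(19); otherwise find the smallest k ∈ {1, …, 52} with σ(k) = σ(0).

Recall that σ is surjective if every y in the codomain equals σ(x) for some x in the domain.
Since gcd(16, 53) = 1, 16 is invertible modulo 53. Euclid's algorithm: 53 = 3·16 + 5, 16 = 3·5 + 1; back-substituting gives 1 = 10·16 − 3·53, so 16⁻¹ ≡ 10 (mod 53).
For any y ∈ ℤ/53ℤ, x = 10(y − 30) mod 53 satisfies σ(x) = 16·10(y − 30) + 30 ≡ y (since 16·10 ≡ 1 mod 53). So every y has a preimage.
Hence σ is surjective.
Since σ is surjective, we find σ⁻¹(19): we need 16x ≡ 19 − 30 ≡ 42 (mod 53). Using 16⁻¹ = 10: x ≡ 10·42 = 420 = 7·53 + 49, so x = 49.
Check: σ(49) = 16·49 + 30 = 814 = 15·53 + 19 ≡ 19 (mod 53).

49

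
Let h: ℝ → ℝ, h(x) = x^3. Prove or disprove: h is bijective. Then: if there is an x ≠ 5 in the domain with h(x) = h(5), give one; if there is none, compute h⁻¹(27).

3

On ℝ, x ↦ x^3 is strictly increasing (injective) and for any y ∈ ℝ the 3rd root y^{1/3} lies in ℝ (surjective). So h is bijective.
Since x ↦ x^3 is strictly increasing on ℝ, it is injective there, so no x ≠ 5 in the domain has h(x) = h(5). We therefore compute h⁻¹(27) = 27^{1/3} = 3 (indeed 3^3 = 27).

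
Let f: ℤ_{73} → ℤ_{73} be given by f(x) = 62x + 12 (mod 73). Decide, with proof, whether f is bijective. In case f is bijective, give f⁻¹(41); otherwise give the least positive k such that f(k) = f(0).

Recall that f is injective if f(x_1) = f(x_2) implies x_1 = x_2.
If f(x_1) = f(x_2), then 62x_1 ≡ 62x_2 (mod 73). Because gcd(62, 73) = 1, we may cancel 62 to get x_1 ≡ x_2 (mod 73).
We now compute 62⁻¹ mod 73 explicitly. Euclid's algorithm: 73 = 1·62 + 11, 62 = 5·11 + 7, 11 = 1·7 + 4, 7 = 1·4 + 3, 4 = 1·3 + 1; back-substituting gives 1 = 53·62 − 45·73, so 62⁻¹ ≡ 53 (mod 73).
Then y ↦ 53(y − 12) is a two-sided inverse to f, so every y ∈ ℤ_{73} has a preimage.
Thus f is bijective.
Since f is bijective, we compute f⁻¹(41): solve 62x + 12 ≡ 41 (mod 73), i.e. 62x ≡ 29 (mod 73).
Multiplying by 62⁻¹ = 53 gives x ≡ 53·29 = 1537 = 21·73 + 4 ≡ 4 (mod 73).
Check: f(4) = 62·4 + 12 = 260 = 3·73 + 41 ≡ 41 (mod 73).

4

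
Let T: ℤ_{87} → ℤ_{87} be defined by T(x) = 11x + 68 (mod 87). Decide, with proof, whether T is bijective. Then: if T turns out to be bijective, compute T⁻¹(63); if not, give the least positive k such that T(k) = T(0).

47

By definition, T is injective when T(x_1) = T(x_2) forces x_1 = x_2.
If T(x_1) = T(x_2), then 11x_1 ≡ 11x_2 (mod 87). Because gcd(11, 87) = 1, we may cancel 11 to get x_1 ≡ x_2 (mod 87).
We now compute 11⁻¹ mod 87 explicitly. Euclid's algorithm: 87 = 7·11 + 10, 11 = 1·10 + 1; back-substituting gives 1 = 8·11 − 1·87, so 11⁻¹ ≡ 8 (mod 87).
Then y ↦ 8(y − 68) is a two-sided inverse to T, so every y ∈ ℤ_{87} has a preimage.
Thus T is bijective.
Since T is bijective, we find T⁻¹(63): we need 11x ≡ 63 − 68 ≡ 82 (mod 87). Using 11⁻¹ = 8: x ≡ 8·82 = 656 = 7·87 + 47, so x = 47.
Check: T(47) = 11·47 + 68 = 585 = 6·87 + 63 ≡ 63 (mod 87).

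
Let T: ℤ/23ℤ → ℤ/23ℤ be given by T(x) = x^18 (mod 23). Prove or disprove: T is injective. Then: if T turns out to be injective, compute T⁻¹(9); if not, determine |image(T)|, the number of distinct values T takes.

T(11): Repeated squaring mod 23: 11^1 ≡ 11, 11^2 ≡ 11² = 121 ≡ 6, 11^4 ≡ 6² = 36 ≡ 13, 11^8 ≡ 13² = 169 ≡ 8, 11^16 ≡ 8² = 64 ≡ 18. Since 18 = 16 + 2, 11^18 ≡ 18·6: 18·6 = 108 ≡ 16. So 11^18 ≡ 16 (mod 23).
T(12): Repeated squaring mod 23: 12^1 ≡ 12, 12^2 ≡ 12² = 144 ≡ 6, 12^4 ≡ 6² = 36 ≡ 13, 12^8 ≡ 13² = 169 ≡ 8, 12^16 ≡ 8² = 64 ≡ 18. Since 18 = 16 + 2, 12^18 ≡ 18·6: 18·6 = 108 ≡ 16. So 12^18 ≡ 16 (mod 23).
So T(11) = T(12) = 16 while 11 ≠ 12, so T is not injective.
Since T is not injective, we determine |image(T)|. Computing x^18 mod 23 for each x (by repeated squaring, reducing mod 23 at every step), the values T(0), T(1), …, T(22) are: 0, 1, 13, 2, 8, 6, 3, 18, 12, 4, 9, 16, 16, 9, 4, 12, 18, 3, 6, 8, 2, 13, 1.
The distinct values are {0, 1, 2, 3, 4, 6, 8, 9, 12, 13, 16, 18}; there are 12 of them.

12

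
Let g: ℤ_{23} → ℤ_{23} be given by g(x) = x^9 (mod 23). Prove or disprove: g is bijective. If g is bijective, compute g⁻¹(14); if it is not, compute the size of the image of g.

Since 23 is prime, the nonzero elements of ℤ_{23} form a cyclic group of order 22.
As gcd(9, 22) = 1, raising to the 9th power is a bijection on this group: if s^9 ≡ t^9 then (st^{−1})^9 = 1, and the only element of order dividing gcd(9, 22) = 1 is 1, so s = t.
With g(0) = 0 this makes g injective on all of ℤ_{23}, hence bijective (finite equal-size domain and codomain). In particular g is bijective.
Since g is bijective, we find the preimage of 14. The inverse of x ↦ x^9 on (ℤ_{23})^× is x ↦ x^5, because 9·5 = 45 = 2·22 + 1 ≡ 1 (mod 22) and x^{22} = 1 for x ≠ 0 (Fermat). So g⁻¹(14) = 14^5 mod 23.
Repeated squaring mod 23: 14^1 ≡ 14, 14^2 ≡ 14² = 196 ≡ 12, 14^4 ≡ 12² = 144 ≡ 6. Since 5 = 4 + 1, 14^5 ≡ 6·14: 6·14 = 84 ≡ 15. So 14^5 ≡ 15 (mod 23).
Hence g⁻¹(14) = 15.

15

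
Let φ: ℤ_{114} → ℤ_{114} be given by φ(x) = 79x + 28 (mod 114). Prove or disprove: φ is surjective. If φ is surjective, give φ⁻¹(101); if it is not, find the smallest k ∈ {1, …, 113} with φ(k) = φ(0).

Recall: surjectivity means every element of the codomain has a preimage under φ.
Since gcd(79, 114) = 1, 79 is invertible modulo 114. Euclid's algorithm: 114 = 1·79 + 35, 79 = 2·35 + 9, 35 = 3·9 + 8, 9 = 1·8 + 1; back-substituting gives 1 = 13·79 − 9·114, so 79⁻¹ ≡ 13 (mod 114).
For any y ∈ ℤ_{114}, x = 13(y − 28) mod 114 satisfies φ(x) = 79·13(y − 28) + 28 ≡ y (since 79·13 ≡ 1 mod 114). So every y has a preimage.
Hence φ is surjective.
Since φ is surjective, we find φ⁻¹(101): we need 79x ≡ 101 − 28 ≡ 73 (mod 114). Using 79⁻¹ = 13: x ≡ 13·73 = 949 = 8·114 + 37, so x = 37.
Check: φ(37) = 79·37 + 28 = 2951 = 25·114 + 101 ≡ 101 (mod 114).

37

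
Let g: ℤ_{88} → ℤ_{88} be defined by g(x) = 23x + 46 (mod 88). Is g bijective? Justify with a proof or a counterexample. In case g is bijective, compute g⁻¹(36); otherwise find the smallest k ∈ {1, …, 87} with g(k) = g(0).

Suppose g(s) = g(t) in ℤ_{88}. Then 23s + 46 ≡ 23t + 46 (mod 88), so 23(s − t) ≡ 0 (mod 88).
Since gcd(23, 88) = 1, 23 is invertible modulo 88, therefore s − t ≡ 0 (mod 88), i.e. s = t.
We now compute 23⁻¹ mod 88 explicitly. Euclid's algorithm: 88 = 3·23 + 19, 23 = 1·19 + 4, 19 = 4·4 + 3, 4 = 1·3 + 1; back-substituting gives 1 = 23·23 − 6·88, so 23⁻¹ ≡ 23 (mod 88).
Then y ↦ 23(y − 46) is a two-sided inverse to g, so every y ∈ ℤ_{88} has a preimage.
Thus g is bijective.
Since g is bijective, we find g⁻¹(36): we need 23x ≡ 36 − 46 ≡ 78 (mod 88). Using 23⁻¹ = 23: x ≡ 23·78 = 1794 = 20·88 + 34, so x = 34.
Check: g(34) = 23·34 + 46 = 828 = 9·88 + 36 ≡ 36 (mod 88).

34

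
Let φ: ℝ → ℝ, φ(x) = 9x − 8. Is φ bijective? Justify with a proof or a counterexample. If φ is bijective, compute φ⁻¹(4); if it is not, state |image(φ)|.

Suppose φ(u) = φ(v). Then 9u − 8 = 9v − 8, hence 9u = 9v, therefore u = v.
For any y ∈ ℝ, x = (y + 8)/9 satisfies φ(x) = y.
Thus φ is bijective.
Since φ is bijective, we compute φ⁻¹(4) = (4 + 8)/9 = 4/3.

4/3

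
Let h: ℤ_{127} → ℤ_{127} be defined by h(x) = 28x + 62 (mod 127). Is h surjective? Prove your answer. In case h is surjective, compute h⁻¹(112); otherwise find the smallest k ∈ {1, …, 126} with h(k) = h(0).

Recall that h is surjective if every y in the codomain equals h(x) for some x in the domain.
Since gcd(28, 127) = 1, 28 is invertible modulo 127. Euclid's algorithm: 127 = 4·28 + 15, 28 = 1·15 + 13, 15 = 1·13 + 2, 13 = 6·2 + 1; back-substituting gives 1 = 59·28 − 13·127, so 28⁻¹ ≡ 59 (mod 127).
Then y ↦ 59(y − 62) is a two-sided inverse to h, so every y ∈ ℤ_{127} has a preimage.
Hence h is surjective.
Since h is surjective, we compute h⁻¹(112): solve 28x + 62 ≡ 112 (mod 127), i.e. 28x ≡ 50 (mod 127).
Multiplying by 28⁻¹ = 59 gives x ≡ 59·50 = 2950 = 23·127 + 29 ≡ 29 (mod 127).
Check: h(29) = 28·29 + 62 = 874 = 6·127 + 112 ≡ 112 (mod 127).

29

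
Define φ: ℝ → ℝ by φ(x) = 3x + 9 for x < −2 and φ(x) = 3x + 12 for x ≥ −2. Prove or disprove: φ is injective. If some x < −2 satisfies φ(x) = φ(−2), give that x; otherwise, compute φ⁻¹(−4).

Both pieces are strictly increasing (slopes 3 and 3), so each is injective on its own interval.
The left piece maps (−∞, −2) onto (−∞, 3); the right piece maps [−2, ∞) onto [6, ∞).
These images are disjoint, so no value is attained by both pieces. Therefore φ is injective.
Because the two images are disjoint, no x < −2 has φ(x) = φ(−2), so we compute φ⁻¹(−4): −4 lies in (−∞, 3), so solve 3x + 9 = −4: x = (−4 − 9)/3 = −13/3.

-13/3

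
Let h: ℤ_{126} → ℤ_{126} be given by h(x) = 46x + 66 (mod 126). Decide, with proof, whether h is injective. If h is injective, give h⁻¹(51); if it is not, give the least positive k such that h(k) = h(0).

By definition, h is injective when h(a) = h(b) forces a = b.
We have gcd(46, 126) = 2 > 1. Taking a = 0 and b = 63: h(0) = 66 and h(63) = 46·63 + 66 = 2964 ≡ 66 (mod 126).
So h(0) = h(63) while 0 ≠ 63, therefore h is not injective.
Since h is not injective, we find the least positive k with h(k) = h(0): this means 46k ≡ 0 (mod 126), i.e. 126 ∣ 46k. Since gcd(46, 126) = 2, dividing through by 2 this holds exactly when 63 ∣ 23k, and as gcd(23, 63) = 1, exactly when 63 ∣ k.
The smallest positive such k is 63.

63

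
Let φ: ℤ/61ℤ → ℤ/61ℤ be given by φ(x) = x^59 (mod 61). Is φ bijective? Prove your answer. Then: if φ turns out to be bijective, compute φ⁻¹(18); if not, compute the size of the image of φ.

Since 61 is prime, the nonzero elements of ℤ/61ℤ form a cyclic group of order 60.
As gcd(59, 60) = 1, raising to the 59th power is a bijection on this group: if a^59 ≡ b^59 then (ab^{−1})^59 = 1, and the only element of order dividing gcd(59, 60) = 1 is 1, so a = b.
With φ(0) = 0 this makes φ injective on all of ℤ/61ℤ, hence bijective (finite equal-size domain and codomain). In particular φ is bijective.
Since φ is bijective, we find the preimage of 18. The inverse of x ↦ x^59 on (ℤ/61ℤ)^× is x ↦ x^59, because 59·59 = 3481 = 58·60 + 1 ≡ 1 (mod 60) and x^{60} = 1 for x ≠ 0 (Fermat). So φ⁻¹(18) = 18^59 mod 61.
Repeated squaring mod 61: 18^1 ≡ 18, 18^2 ≡ 18² = 324 ≡ 19, 18^4 ≡ 19² = 361 ≡ 56, 18^8 ≡ 56² = 3136 ≡ 25, 18^16 ≡ 25² = 625 ≡ 15, 18^32 ≡ 15² = 225 ≡ 42. Since 59 = 32 + 16 + 8 + 2 + 1, 18^59 ≡ 42·15·25·19·18: 42·15 = 630 ≡ 20, then 20·25 = 500 ≡ 12, then 12·19 = 228 ≡ 45, then 45·18 = 810 ≡ 17. So 18^59 ≡ 17 (mod 61).
Hence φ⁻¹(18) = 17.

17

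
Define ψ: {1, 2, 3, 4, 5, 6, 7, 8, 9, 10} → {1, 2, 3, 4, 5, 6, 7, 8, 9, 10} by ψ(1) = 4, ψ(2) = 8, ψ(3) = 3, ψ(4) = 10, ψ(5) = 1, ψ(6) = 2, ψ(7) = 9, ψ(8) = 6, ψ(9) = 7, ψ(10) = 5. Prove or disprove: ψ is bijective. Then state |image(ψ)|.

The values 4, 8, 3, 10, 1, 2, 9, 6, 7, 5 are a permutation of {1, 2, 3, 4, 5, 6, 7, 8, 9, 10}: each element appears exactly once.
So ψ is injective and surjective, hence bijective.
The image of ψ is {1, 2, 3, 4, 5, 6, 7, 8, 9, 10}, which has 10 elements.

10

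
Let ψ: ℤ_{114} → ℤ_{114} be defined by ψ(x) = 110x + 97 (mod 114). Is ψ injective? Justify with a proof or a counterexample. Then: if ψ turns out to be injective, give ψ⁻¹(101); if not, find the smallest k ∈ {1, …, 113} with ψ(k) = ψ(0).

57

By definition, injectivity means: for all s, t in the domain, ψ(s) = ψ(t) implies s = t.
We have gcd(110, 114) = 2 > 1. Taking s = 0 and t = 57: ψ(0) = 97 and ψ(57) = 110·57 + 97 = 6367 ≡ 97 (mod 114).
So ψ(0) = ψ(57) while 0 ≠ 57, so ψ is not injective.
Since ψ is not injective, we find the least positive k with ψ(k) = ψ(0): this means 110k ≡ 0 (mod 114), i.e. 114 ∣ 110k. Since gcd(110, 114) = 2, dividing through by 2 this holds exactly when 57 ∣ 55k, and as gcd(55, 57) = 1, exactly when 57 ∣ k.
The smallest positive such k is 57.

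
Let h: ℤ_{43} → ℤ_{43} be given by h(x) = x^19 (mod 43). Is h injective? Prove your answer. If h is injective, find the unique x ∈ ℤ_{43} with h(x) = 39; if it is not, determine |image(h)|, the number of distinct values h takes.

Since 43 is prime, the nonzero elements of ℤ_{43} form a cyclic group of order 42.
As gcd(19, 42) = 1, raising to the 19th power is a bijection on this group: if x_1^19 ≡ x_2^19 then (x_1x_2^{−1})^19 = 1, and the only element of order dividing gcd(19, 42) = 1 is 1, so x_1 = x_2.
With h(0) = 0 this makes h injective on all of ℤ_{43}, hence bijective (finite equal-size domain and codomain). In particular h is injective.
Since h is injective, we find the preimage of 39. The inverse of x ↦ x^19 on (ℤ_{43})^× is x ↦ x^31, because 19·31 = 589 = 14·42 + 1 ≡ 1 (mod 42) and x^{42} = 1 for x ≠ 0 (Fermat). So h⁻¹(39) = 39^31 mod 43.
Repeated squaring mod 43: 39^1 ≡ 39, 39^2 ≡ 39² = 1521 ≡ 16, 39^4 ≡ 16² = 256 ≡ 41, 39^8 ≡ 41² = 1681 ≡ 4, 39^16 ≡ 4² = 16. Since 31 = 16 + 8 + 4 + 2 + 1, 39^31 ≡ 16·4·41·16·39: 16·4 = 64 ≡ 21, then 21·41 = 861 ≡ 1, then 1·16 = 16, then 16·39 = 624 ≡ 22. So 39^31 ≡ 22 (mod 43).
Hence h⁻¹(39) = 22.

22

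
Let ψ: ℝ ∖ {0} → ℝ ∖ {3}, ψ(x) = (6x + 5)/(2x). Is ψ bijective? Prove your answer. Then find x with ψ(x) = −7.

Suppose ψ(u) = ψ(v). Cross-multiplying: (6u + 5)(2v) = (6v + 5)(2u).
Expanding both sides and cancelling the symmetric terms leaves −10·(u − v) = 0. Since −10 ≠ 0, u = v. Therefore ψ is injective.
For any y ≠ 3, solving y(2x) = 6x + 5 for x gives a well-defined x ≠ 0. So ψ is surjective.
Thus ψ is bijective.
Solving ψ(x) = −7: cross-multiplying gives 6x + 5 = −7(2x), which rearranges to 20x = −5, so x = −1/4.

-1/4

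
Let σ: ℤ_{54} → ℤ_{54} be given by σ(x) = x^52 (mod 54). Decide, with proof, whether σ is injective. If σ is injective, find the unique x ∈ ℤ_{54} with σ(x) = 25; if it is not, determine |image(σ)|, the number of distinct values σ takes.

20

σ(0) = 0^52 = 0.
σ(6): Repeated squaring mod 54: 6^1 ≡ 6, 6^2 ≡ 6² = 36, 6^4 ≡ 36² = 1296 ≡ 0, 6^8 ≡ 0² = 0, 6^16 ≡ 0² = 0, 6^32 ≡ 0² = 0. Since 52 = 32 + 16 + 4, 6^52 ≡ 0·0·0: 0·0 = 0, then 0·0 = 0. So 6^52 ≡ 0 (mod 54).
So σ(0) = σ(6) = 0 while 0 ≠ 6, hence σ is not injective.
Since σ is not injective, we determine |image(σ)|. Computing x^52 mod 54 for each x (by repeated squaring, reducing mod 54 at every step), the values σ(0), σ(1), …, σ(53) are: 0, 1, 34, 27, 22, 13, 0, 43, 46, 27, 10, 25, 0, 31, 4, 27, 52, 37, 0, 19, 16, 27, 40, 49, 0, 7, 28, 27, 28, 7, 0, 49, 40, 27, 16, 19, 0, 37, 52, 27, 4, 31, 0, 25, 10, 27, 46, 43, 0, 13, 22, 27, 34, 1.
The distinct values are {0, 1, 4, 7, 10, 13, 16, 19, 22, 25, 27, 28, 31, 34, 37, 40, 43, 46, 49, 52}; there are 20 of them.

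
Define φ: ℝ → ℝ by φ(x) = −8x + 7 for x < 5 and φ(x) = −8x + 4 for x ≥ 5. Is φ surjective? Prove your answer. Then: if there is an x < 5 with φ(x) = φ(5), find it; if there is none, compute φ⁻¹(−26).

Both pieces are strictly decreasing (slopes −8 and −8), so each is injective on its own interval.
The left piece maps (−∞, 5) onto (−33, ∞); the right piece maps [5, ∞) onto (−∞, −36].
The union (−33, ∞) ∪ (−∞, −36] omits the interval between −33 and −36; in particular −33 has no preimage. So φ is not surjective.
Because the two images are disjoint, no x < 5 has φ(x) = φ(5), so we compute φ⁻¹(−26): −26 lies in (−33, ∞), so solve −8x + 7 = −26: x = (−26 − 7)/(−8) = 33/8.

33/8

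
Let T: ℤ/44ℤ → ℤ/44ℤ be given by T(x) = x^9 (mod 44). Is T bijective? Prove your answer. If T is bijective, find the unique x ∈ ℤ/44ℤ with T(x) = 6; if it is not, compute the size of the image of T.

T(0) = 0^9 = 0.
T(22): Repeated squaring mod 44: 22^1 ≡ 22, 22^2 ≡ 22² = 484 ≡ 0, 22^4 ≡ 0² = 0, 22^8 ≡ 0² = 0. Since 9 = 8 + 1, 22^9 ≡ 0·22: 0·22 = 0. So 22^9 ≡ 0 (mod 44).
So T(0) = T(22) = 0 while 0 ≠ 22, so T is not injective, hence not bijective.
Since T is not bijective, we determine |image(T)|. Computing x^9 mod 44 for each x (by repeated squaring, reducing mod 44 at every step), the values T(0), T(1), …, T(43) are: 0, 1, 28, 15, 36, 9, 24, 19, 40, 5, 32, 11, 12, 17, 4, 3, 20, 13, 8, 7, 16, 21, 0, 23, 28, 37, 36, 31, 24, 41, 40, 27, 32, 33, 12, 39, 4, 25, 20, 35, 8, 29, 16, 43.
The distinct values are {0, 1, 3, 4, 5, 7, 8, 9, 11, 12, 13, 15, 16, 17, 19, 20, 21, 23, 24, 25, 27, 28, 29, 31, 32, 33, 35, 36, 37, 39, 40, 41, 43}; there are 33 of them.

33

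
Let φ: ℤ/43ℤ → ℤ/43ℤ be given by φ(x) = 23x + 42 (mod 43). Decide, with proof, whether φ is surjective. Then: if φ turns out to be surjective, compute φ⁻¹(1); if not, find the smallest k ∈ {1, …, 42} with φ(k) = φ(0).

Recall: surjectivity means every element of the codomain has a preimage under φ.
Since gcd(23, 43) = 1, 23 is invertible modulo 43. Euclid's algorithm: 43 = 1·23 + 20, 23 = 1·20 + 3, 20 = 6·3 + 2, 3 = 1·2 + 1; back-substituting gives 1 = 15·23 − 8·43, so 23⁻¹ ≡ 15 (mod 43).
Then y ↦ 15(y − 42) is a two-sided inverse to φ, so every y ∈ ℤ/43ℤ has a preimage.
Thus φ is surjective.
Since φ is surjective, we find φ⁻¹(1): we need 23x ≡ 1 − 42 ≡ 2 (mod 43). Using 23⁻¹ = 15: x ≡ 15·2 = 30, so x = 30.
Check: φ(30) = 23·30 + 42 = 732 = 17·43 + 1 ≡ 1 (mod 43).

30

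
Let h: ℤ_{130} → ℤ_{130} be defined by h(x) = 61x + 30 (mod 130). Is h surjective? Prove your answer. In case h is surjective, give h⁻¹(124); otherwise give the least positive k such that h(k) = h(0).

Since gcd(61, 130) = 1, 61 is invertible modulo 130. Euclid's algorithm: 130 = 2·61 + 8, 61 = 7·8 + 5, 8 = 1·5 + 3, 5 = 1·3 + 2, 3 = 1·2 + 1; back-substituting gives 1 = 81·61 − 38·130, so 61⁻¹ ≡ 81 (mod 130).
Then y ↦ 81(y − 30) is a two-sided inverse to h, so every y ∈ ℤ_{130} has a preimage.
Therefore h is surjective.
Since h is surjective, we find h⁻¹(124): we need 61x ≡ 124 − 30 ≡ 94 (mod 130). Using 61⁻¹ = 81: x ≡ 81·94 = 7614 = 58·130 + 74, so x = 74.
Check: h(74) = 61·74 + 30 = 4544 = 34·130 + 124 ≡ 124 (mod 130).

74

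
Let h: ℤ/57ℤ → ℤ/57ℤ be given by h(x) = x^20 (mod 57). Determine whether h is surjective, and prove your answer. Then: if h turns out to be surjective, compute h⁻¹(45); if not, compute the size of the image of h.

20

h(8): Repeated squaring mod 57: 8^1 ≡ 8, 8^2 ≡ 8² = 64 ≡ 7, 8^4 ≡ 7² = 49, 8^8 ≡ 49² = 2401 ≡ 7, 8^16 ≡ 7² = 49. Since 20 = 16 + 4, 8^20 ≡ 49·49: 49·49 = 2401 ≡ 7. So 8^20 ≡ 7 (mod 57).
h(11): Repeated squaring mod 57: 11^1 ≡ 11, 11^2 ≡ 11² = 121 ≡ 7, 11^4 ≡ 7² = 49, 11^8 ≡ 49² = 2401 ≡ 7, 11^16 ≡ 7² = 49. Since 20 = 16 + 4, 11^20 ≡ 49·49: 49·49 = 2401 ≡ 7. So 11^20 ≡ 7 (mod 57).
So h(8) = h(11) = 7 while 8 ≠ 11, hence h is not injective.
A non-injective map from the 57-element set ℤ/57ℤ to itself takes at most 56 distinct values, so it cannot be surjective. So h is not surjective.
Since h is not surjective, we determine |image(h)|. Computing x^20 mod 57 for each x (by repeated squaring, reducing mod 57 at every step), the values h(0), h(1), …, h(56) are: 0, 1, 4, 9, 16, 25, 36, 49, 7, 24, 43, 7, 30, 55, 25, 54, 28, 4, 39, 19, 1, 42, 28, 16, 6, 55, 49, 45, 43, 43, 45, 49, 55, 6, 16, 28, 42, 1, 19, 39, 4, 28, 54, 25, 55, 30, 7, 43, 24, 7, 49, 36, 25, 16, 9, 4, 1.
The distinct values are {0, 1, 4, 6, 7, 9, 16, 19, 24, 25, 28, 30, 36, 39, 42, 43, 45, 49, 54, 55}; there are 20 of them.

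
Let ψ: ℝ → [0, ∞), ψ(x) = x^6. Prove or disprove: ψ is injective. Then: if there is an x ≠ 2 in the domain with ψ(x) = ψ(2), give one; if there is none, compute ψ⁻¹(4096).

-2

ψ(2) = 64 = (−2)^6 = ψ(−2) (since 6 is even), with 2 ≠ −2. So ψ is not injective.
For the follow-up, such an x exists: taking x = −2 ∈ ℝ gives ψ(−2) = 64 = ψ(2) with −2 ≠ 2.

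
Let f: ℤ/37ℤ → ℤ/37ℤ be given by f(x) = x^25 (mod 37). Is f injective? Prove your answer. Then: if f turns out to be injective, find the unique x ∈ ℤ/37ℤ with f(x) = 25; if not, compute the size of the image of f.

Since 37 is prime, the nonzero elements of ℤ/37ℤ form a cyclic group of order 36.
As gcd(25, 36) = 1, raising to the 25th power is a bijection on this group: if s^25 ≡ t^25 then (st^{−1})^25 = 1, and the only element of order dividing gcd(25, 36) = 1 is 1, so s = t.
With f(0) = 0 this makes f injective on all of ℤ/37ℤ, hence bijective (finite equal-size domain and codomain). In particular f is injective.
Since f is injective, we find the preimage of 25. The inverse of x ↦ x^25 on (ℤ/37ℤ)^× is x ↦ x^13, because 25·13 = 325 = 9·36 + 1 ≡ 1 (mod 36) and x^{36} = 1 for x ≠ 0 (Fermat). So f⁻¹(25) = 25^13 mod 37.
Repeated squaring mod 37: 25^1 ≡ 25, 25^2 ≡ 25² = 625 ≡ 33, 25^4 ≡ 33² = 1089 ≡ 16, 25^8 ≡ 16² = 256 ≡ 34. Since 13 = 8 + 4 + 1, 25^13 ≡ 34·16·25: 34·16 = 544 ≡ 26, then 26·25 = 650 ≡ 21. So 25^13 ≡ 21 (mod 37).
Hence f⁻¹(25) = 21.

21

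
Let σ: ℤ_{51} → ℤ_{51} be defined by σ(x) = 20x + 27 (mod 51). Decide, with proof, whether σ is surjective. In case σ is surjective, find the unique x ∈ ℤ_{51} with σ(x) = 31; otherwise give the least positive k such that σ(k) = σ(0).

Since gcd(20, 51) = 1, 20 is invertible modulo 51. Euclid's algorithm: 51 = 2·20 + 11, 20 = 1·11 + 9, 11 = 1·9 + 2, 9 = 4·2 + 1; back-substituting gives 1 = 23·20 − 9·51, so 20⁻¹ ≡ 23 (mod 51).
For any y ∈ ℤ_{51}, x = 23(y − 27) mod 51 satisfies σ(x) = 20·23(y − 27) + 27 ≡ y (since 20·23 ≡ 1 mod 51). So every y has a preimage.
Thus σ is surjective.
Since σ is surjective, we find σ⁻¹(31): we need 20x ≡ 31 − 27 ≡ 4 (mod 51). Using 20⁻¹ = 23: x ≡ 23·4 = 92 = 1·51 + 41, so x = 41.
Check: σ(41) = 20·41 + 27 = 847 = 16·51 + 31 ≡ 31 (mod 51).

41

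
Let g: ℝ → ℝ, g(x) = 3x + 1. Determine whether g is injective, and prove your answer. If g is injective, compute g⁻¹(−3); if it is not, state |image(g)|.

-4/3

Recall that g is injective when g(u) = g(v) forces u = v.
Suppose g(u) = g(v). Then 3u + 1 = 3v + 1, thus 3u = 3v, so u = v.
Thus g is injective.
Since g is injective, we compute g⁻¹(−3) = (−3 − 1)/3 = −4/3.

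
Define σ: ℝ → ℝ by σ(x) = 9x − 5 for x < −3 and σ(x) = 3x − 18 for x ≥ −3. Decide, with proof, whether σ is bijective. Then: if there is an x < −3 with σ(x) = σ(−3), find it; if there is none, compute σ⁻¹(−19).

Both pieces are strictly increasing (slopes 9 and 3), so each is injective on its own interval.
The left piece maps (−∞, −3) onto (−∞, −32); the right piece maps [−3, ∞) onto [−27, ∞).
The images leave a gap (−32 has no preimage), so σ is not surjective, hence not bijective.
Because the two images are disjoint, no x < −3 has σ(x) = σ(−3), so we compute σ⁻¹(−19): −19 lies in [−27, ∞), so solve 3x − 18 = −19: x = (−19 + 18)/3 = −1/3.

-1/3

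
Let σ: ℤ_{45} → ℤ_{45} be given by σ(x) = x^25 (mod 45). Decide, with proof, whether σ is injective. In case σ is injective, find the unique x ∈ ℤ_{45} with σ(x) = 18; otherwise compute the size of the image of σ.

35

σ(0) = 0^25 = 0.
σ(15): Repeated squaring mod 45: 15^1 ≡ 15, 15^2 ≡ 15² = 225 ≡ 0, 15^4 ≡ 0² = 0, 15^8 ≡ 0² = 0, 15^16 ≡ 0² = 0. Since 25 = 16 + 8 + 1, 15^25 ≡ 0·0·15: 0·0 = 0, then 0·15 = 0. So 15^25 ≡ 0 (mod 45).
So σ(0) = σ(15) = 0 while 0 ≠ 15, therefore σ is not injective.
Since σ is not injective, we determine |image(σ)|. Computing x^25 mod 45 for each x (by repeated squaring, reducing mod 45 at every step), the values σ(0), σ(1), …, σ(44) are: 0, 1, 2, 18, 4, 5, 36, 7, 8, 9, 10, 11, 27, 13, 14, 0, 16, 17, 18, 19, 20, 36, 22, 23, 9, 25, 26, 27, 28, 29, 0, 31, 32, 18, 34, 35, 36, 37, 38, 9, 40, 41, 27, 43, 44.
The distinct values are {0, 1, 2, 4, 5, 7, 8, 9, 10, 11, 13, 14, 16, 17, 18, 19, 20, 22, 23, 25, 26, 27, 28, 29, 31, 32, 34, 35, 36, 37, 38, 40, 41, 43, 44}; there are 35 of them.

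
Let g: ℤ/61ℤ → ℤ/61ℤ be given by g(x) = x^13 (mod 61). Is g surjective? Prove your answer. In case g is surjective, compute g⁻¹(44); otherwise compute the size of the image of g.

30

Since 61 is prime, the nonzero elements of ℤ/61ℤ form a cyclic group of order 60.
As gcd(13, 60) = 1, raising to the 13th power is a bijection on this group: if u^13 ≡ v^13 then (uv^{−1})^13 = 1, and the only element of order dividing gcd(13, 60) = 1 is 1, so u = v.
With g(0) = 0 this makes g injective on all of ℤ/61ℤ, hence bijective (finite equal-size domain and codomain). In particular g is surjective.
Since g is surjective, we find the preimage of 44. The inverse of x ↦ x^13 on (ℤ/61ℤ)^× is x ↦ x^37, because 13·37 = 481 = 8·60 + 1 ≡ 1 (mod 60) and x^{60} = 1 for x ≠ 0 (Fermat). So g⁻¹(44) = 44^37 mod 61.
Repeated squaring mod 61: 44^1 ≡ 44, 44^2 ≡ 44² = 1936 ≡ 45, 44^4 ≡ 45² = 2025 ≡ 12, 44^8 ≡ 12² = 144 ≡ 22, 44^16 ≡ 22² = 484 ≡ 57, 44^32 ≡ 57² = 3249 ≡ 16. Since 37 = 32 + 4 + 1, 44^37 ≡ 16·12·44: 16·12 = 192 ≡ 9, then 9·44 = 396 ≡ 30. So 44^37 ≡ 30 (mod 61).
Hence g⁻¹(44) = 30.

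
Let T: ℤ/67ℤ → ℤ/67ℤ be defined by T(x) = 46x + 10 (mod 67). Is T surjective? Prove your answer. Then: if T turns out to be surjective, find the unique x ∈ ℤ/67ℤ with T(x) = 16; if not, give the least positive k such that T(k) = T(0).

Since gcd(46, 67) = 1, 46 is invertible modulo 67. Euclid's algorithm: 67 = 1·46 + 21, 46 = 2·21 + 4, 21 = 5·4 + 1; back-substituting gives 1 = 51·46 − 35·67, so 46⁻¹ ≡ 51 (mod 67).
Then y ↦ 51(y − 10) is a two-sided inverse to T, so every y ∈ ℤ/67ℤ has a preimage.
Hence T is surjective.
Since T is surjective, we find T⁻¹(16): we need 46x ≡ 16 − 10 ≡ 6 (mod 67). Using 46⁻¹ = 51: x ≡ 51·6 = 306 = 4·67 + 38, so x = 38.
Check: T(38) = 46·38 + 10 = 1758 = 26·67 + 16 ≡ 16 (mod 67).

38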